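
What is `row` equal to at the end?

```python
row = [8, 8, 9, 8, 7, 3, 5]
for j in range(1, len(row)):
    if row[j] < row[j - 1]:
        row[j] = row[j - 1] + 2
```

[8, 8, 9, 11, 13, 15, 17]

j=1: 8>=8, unchanged → [8, 8, 9, 8, 7, 3, 5]
j=2: 9>=8, unchanged → [8, 8, 9, 8, 7, 3, 5]
j=3: 8<9, row[3] = 9+2 = 11 → [8, 8, 9, 11, 7, 3, 5]
j=4: 7<11, row[4] = 11+2 = 13 → [8, 8, 9, 11, 13, 3, 5]
j=5: 3<13, row[5] = 13+2 = 15 → [8, 8, 9, 11, 13, 15, 5]
j=6: 5<15, row[6] = 15+2 = 17 → [8, 8, 9, 11, 13, 15, 17]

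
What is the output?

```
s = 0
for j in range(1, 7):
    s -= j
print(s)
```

j=1: s = 0-1 = -1
j=2: s = (-1)-2 = -3
j=3: s = (-3)-3 = -6
j=4: s = (-6)-4 = -10
j=5: s = (-10)-5 = -15
j=6: s = (-15)-6 = -21

-21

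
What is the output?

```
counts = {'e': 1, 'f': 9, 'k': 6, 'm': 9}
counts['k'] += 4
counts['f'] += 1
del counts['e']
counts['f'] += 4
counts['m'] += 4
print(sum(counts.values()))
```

37

counts['k'] = 6+4 = 10 → {'e': 1, 'f': 9, 'k': 10, 'm': 9}
counts['f'] = 9+1 = 10 → {'e': 1, 'f': 10, 'k': 10, 'm': 9}
del 'e' → {'f': 10, 'k': 10, 'm': 9}
counts['f'] = 10+4 = 14 → {'f': 14, 'k': 10, 'm': 9}
counts['m'] = 9+4 = 13 → {'f': 14, 'k': 10, 'm': 13}
sum of values = 37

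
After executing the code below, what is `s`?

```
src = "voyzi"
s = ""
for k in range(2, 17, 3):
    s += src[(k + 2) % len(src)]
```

'iyvzo'

k=2: add src[4]='i' → 'i'
k=5: add src[2]='y' → 'iy'
k=8: add src[0]='v' → 'iyv'
k=11: add src[3]='z' → 'iyvz'
k=14: add src[1]='o' → 'iyvzo'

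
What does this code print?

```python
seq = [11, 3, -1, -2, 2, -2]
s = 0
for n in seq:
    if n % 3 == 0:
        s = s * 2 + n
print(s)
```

n=11: not %3==0
n=3: %3==0, s = 0*2+3 = 3
n=-1: not %3==0
n=-2: not %3==0
n=2: not %3==0
n=-2: not %3==0

3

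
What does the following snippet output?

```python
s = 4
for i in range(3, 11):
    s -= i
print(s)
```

i=3: s = 4-3 = 1
i=4: s = 1-4 = -3
i=5: s = (-3)-5 = -8
i=6: s = (-8)-6 = -14
i=7: s = (-14)-7 = -21
i=8: s = (-21)-8 = -29
i=9: s = (-29)-9 = -38
i=10: s = (-38)-10 = -48

-48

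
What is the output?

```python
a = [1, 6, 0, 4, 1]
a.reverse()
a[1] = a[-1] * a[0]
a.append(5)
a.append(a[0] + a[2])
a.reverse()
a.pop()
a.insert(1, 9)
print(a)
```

reverse → [1, 4, 0, 6, 1]
a[1] = a[-1]*a[0] = 1*1 = 1 → [1, 1, 0, 6, 1]
append 5 → [1, 1, 0, 6, 1, 5]
append a[0]+a[2] = 1+0 = 1 → [1, 1, 0, 6, 1, 5, 1]
reverse → [1, 5, 1, 6, 0, 1, 1]
pop() removes 1 → [1, 5, 1, 6, 0, 1]
insert 9 at 1 → [1, 9, 5, 1, 6, 0, 1]

[1, 9, 5, 1, 6, 0, 1]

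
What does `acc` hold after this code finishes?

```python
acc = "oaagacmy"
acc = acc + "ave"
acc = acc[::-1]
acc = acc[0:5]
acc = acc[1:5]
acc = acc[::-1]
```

'myav'

+ 'ave' → 'oaagacmyave'
reverse → 'evaymcagaao'
slice [0:5] → 'evaym'
slice [1:5] → 'vaym'
reverse → 'myav'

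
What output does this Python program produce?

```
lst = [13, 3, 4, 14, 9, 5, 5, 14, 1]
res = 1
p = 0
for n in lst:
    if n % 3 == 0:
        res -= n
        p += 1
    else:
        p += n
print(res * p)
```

-638

n=13: not %3==0; p=13
n=3: %3==0, res = 1-3 = -2; p=14
n=4: not %3==0; p=18
n=14: not %3==0; p=32
n=9: %3==0, res = (-2)-9 = -11; p=33
n=5: not %3==0; p=38
n=5: not %3==0; p=43
n=14: not %3==0; p=57
n=1: not %3==0; p=58
res*p = (-11)*58 = -638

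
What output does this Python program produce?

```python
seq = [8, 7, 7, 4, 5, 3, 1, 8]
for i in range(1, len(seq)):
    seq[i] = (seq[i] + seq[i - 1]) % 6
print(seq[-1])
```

1

i=1: seq[1] = (7+8)%6 = 3 → [8, 3, 7, 4, 5, 3, 1, 8]
i=2: seq[2] = (7+3)%6 = 4 → [8, 3, 4, 4, 5, 3, 1, 8]
i=3: seq[3] = (4+4)%6 = 2 → [8, 3, 4, 2, 5, 3, 1, 8]
i=4: seq[4] = (5+2)%6 = 1 → [8, 3, 4, 2, 1, 3, 1, 8]
i=5: seq[5] = (3+1)%6 = 4 → [8, 3, 4, 2, 1, 4, 1, 8]
i=6: seq[6] = (1+4)%6 = 5 → [8, 3, 4, 2, 1, 4, 5, 8]
i=7: seq[7] = (8+5)%6 = 1 → [8, 3, 4, 2, 1, 4, 5, 1]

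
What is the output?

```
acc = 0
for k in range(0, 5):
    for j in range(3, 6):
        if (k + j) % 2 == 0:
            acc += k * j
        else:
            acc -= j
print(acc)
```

24

k=0,j=3: odd sum, acc = 0-3 = -3
k=0,j=4: even sum, acc = (-3)+0 = -3
k=0,j=5: odd sum, acc = (-3)-5 = -8
k=1,j=3: even sum, acc = (-8)+3 = -5
k=1,j=4: odd sum, acc = (-5)-4 = -9
k=1,j=5: even sum, acc = (-9)+5 = -4
k=2,j=3: odd sum, acc = (-4)-3 = -7
k=2,j=4: even sum, acc = (-7)+8 = 1
k=2,j=5: odd sum, acc = 1-5 = -4
k=3,j=3: even sum, acc = (-4)+9 = 5
k=3,j=4: odd sum, acc = 5-4 = 1
k=3,j=5: even sum, acc = 1+15 = 16
k=4,j=3: odd sum, acc = 16-3 = 13
k=4,j=4: even sum, acc = 13+16 = 29
k=4,j=5: odd sum, acc = 29-5 = 24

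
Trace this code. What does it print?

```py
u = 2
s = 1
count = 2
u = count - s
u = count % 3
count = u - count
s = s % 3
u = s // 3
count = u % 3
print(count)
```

u = 2-1 = 1
u = 2%3 = 2
count = 2-2 = 0
s = 1%3 = 1
u = 1//3 = 0
count = 0%3 = 0

0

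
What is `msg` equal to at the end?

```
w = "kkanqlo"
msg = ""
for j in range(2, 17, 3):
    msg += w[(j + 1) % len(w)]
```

j=2: add w[3]='n' → 'n'
j=5: add w[6]='o' → 'no'
j=8: add w[2]='a' → 'noa'
j=11: add w[5]='l' → 'noal'
j=14: add w[1]='k' → 'noalk'

'noalk'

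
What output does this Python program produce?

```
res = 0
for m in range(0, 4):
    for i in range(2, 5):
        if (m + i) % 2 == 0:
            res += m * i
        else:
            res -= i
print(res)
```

6

m=0,i=2: even sum, res = 0+0 = 0
m=0,i=3: odd sum, res = 0-3 = -3
m=0,i=4: even sum, res = (-3)+0 = -3
m=1,i=2: odd sum, res = (-3)-2 = -5
m=1,i=3: even sum, res = (-5)+3 = -2
m=1,i=4: odd sum, res = (-2)-4 = -6
m=2,i=2: even sum, res = (-6)+4 = -2
m=2,i=3: odd sum, res = (-2)-3 = -5
m=2,i=4: even sum, res = (-5)+8 = 3
m=3,i=2: odd sum, res = 3-2 = 1
m=3,i=3: even sum, res = 1+9 = 10
m=3,i=4: odd sum, res = 10-4 = 6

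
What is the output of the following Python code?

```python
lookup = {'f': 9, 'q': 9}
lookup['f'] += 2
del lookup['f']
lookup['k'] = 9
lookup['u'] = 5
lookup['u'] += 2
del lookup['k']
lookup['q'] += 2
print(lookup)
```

lookup['f'] = 9+2 = 11 → {'f': 11, 'q': 9}
del 'f' → {'q': 9}
lookup['k'] = 9 → {'q': 9, 'k': 9}
lookup['u'] = 5 → {'q': 9, 'k': 9, 'u': 5}
lookup['u'] = 5+2 = 7 → {'q': 9, 'k': 9, 'u': 7}
del 'k' → {'q': 9, 'u': 7}
lookup['q'] = 9+2 = 11 → {'q': 11, 'u': 7}

{'q': 11, 'u': 7}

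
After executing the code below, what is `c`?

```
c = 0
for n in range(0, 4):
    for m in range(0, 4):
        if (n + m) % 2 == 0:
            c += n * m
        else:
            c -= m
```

n=0,m=0: even sum, c = 0+0 = 0
n=0,m=1: odd sum, c = 0-1 = -1
n=0,m=2: even sum, c = (-1)+0 = -1
n=0,m=3: odd sum, c = (-1)-3 = -4
n=1,m=0: odd sum, c = (-4)-0 = -4
n=1,m=1: even sum, c = (-4)+1 = -3
n=1,m=2: odd sum, c = (-3)-2 = -5
n=1,m=3: even sum, c = (-5)+3 = -2
n=2,m=0: even sum, c = (-2)+0 = -2
n=2,m=1: odd sum, c = (-2)-1 = -3
n=2,m=2: even sum, c = (-3)+4 = 1
n=2,m=3: odd sum, c = 1-3 = -2
n=3,m=0: odd sum, c = (-2)-0 = -2
n=3,m=1: even sum, c = (-2)+3 = 1
n=3,m=2: odd sum, c = 1-2 = -1
n=3,m=3: even sum, c = (-1)+9 = 8

8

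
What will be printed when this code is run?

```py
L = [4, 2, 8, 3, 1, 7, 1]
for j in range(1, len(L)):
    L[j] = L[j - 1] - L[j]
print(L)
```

[4, 2, -6, -9, -10, -17, -18]

j=1: L[1] = 4-2 = 2 → [4, 2, 8, 3, 1, 7, 1]
j=2: L[2] = 2-8 = -6 → [4, 2, -6, 3, 1, 7, 1]
j=3: L[3] = (-6)-3 = -9 → [4, 2, -6, -9, 1, 7, 1]
j=4: L[4] = (-9)-1 = -10 → [4, 2, -6, -9, -10, 7, 1]
j=5: L[5] = (-10)-7 = -17 → [4, 2, -6, -9, -10, -17, 1]
j=6: L[6] = (-17)-1 = -18 → [4, 2, -6, -9, -10, -17, -18]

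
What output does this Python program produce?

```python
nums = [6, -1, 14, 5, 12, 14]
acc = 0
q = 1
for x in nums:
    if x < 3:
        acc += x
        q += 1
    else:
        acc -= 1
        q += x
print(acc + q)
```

47

x=6: not <3, acc = 0-1 = -1; q=7
x=-1: <3, acc = (-1)+(-1) = -2; q=8
x=14: not <3, acc = (-2)-1 = -3; q=22
x=5: not <3, acc = (-3)-1 = -4; q=27
x=12: not <3, acc = (-4)-1 = -5; q=39
x=14: not <3, acc = (-5)-1 = -6; q=53
acc+q = (-6)+53 = 47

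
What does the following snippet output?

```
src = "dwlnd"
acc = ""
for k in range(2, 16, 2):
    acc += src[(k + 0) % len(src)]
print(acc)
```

k=2: add src[2]='l' → 'l'
k=4: add src[4]='d' → 'ld'
k=6: add src[1]='w' → 'ldw'
k=8: add src[3]='n' → 'ldwn'
k=10: add src[0]='d' → 'ldwnd'
k=12: add src[2]='l' → 'ldwndl'
k=14: add src[4]='d' → 'ldwndld'

ldwndld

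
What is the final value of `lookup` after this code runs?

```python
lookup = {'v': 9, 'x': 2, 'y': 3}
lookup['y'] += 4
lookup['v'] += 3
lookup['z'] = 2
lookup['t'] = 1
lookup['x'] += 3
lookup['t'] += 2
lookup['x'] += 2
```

{'v': 12, 'x': 7, 'y': 7, 'z': 2, 't': 3}

lookup['y'] = 3+4 = 7 → {'v': 9, 'x': 2, 'y': 7}
lookup['v'] = 9+3 = 12 → {'v': 12, 'x': 2, 'y': 7}
lookup['z'] = 2 → {'v': 12, 'x': 2, 'y': 7, 'z': 2}
lookup['t'] = 1 → {'v': 12, 'x': 2, 'y': 7, 'z': 2, 't': 1}
lookup['x'] = 2+3 = 5 → {'v': 12, 'x': 5, 'y': 7, 'z': 2, 't': 1}
lookup['t'] = 1+2 = 3 → {'v': 12, 'x': 5, 'y': 7, 'z': 2, 't': 3}
lookup['x'] = 5+2 = 7 → {'v': 12, 'x': 7, 'y': 7, 'z': 2, 't': 3}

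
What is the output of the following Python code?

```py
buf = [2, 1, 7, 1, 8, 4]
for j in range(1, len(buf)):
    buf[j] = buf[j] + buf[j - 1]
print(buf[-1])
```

j=1: buf[1] = 1+2 = 3 → [2, 3, 7, 1, 8, 4]
j=2: buf[2] = 7+3 = 10 → [2, 3, 10, 1, 8, 4]
j=3: buf[3] = 1+10 = 11 → [2, 3, 10, 11, 8, 4]
j=4: buf[4] = 8+11 = 19 → [2, 3, 10, 11, 19, 4]
j=5: buf[5] = 4+19 = 23 → [2, 3, 10, 11, 19, 23]

23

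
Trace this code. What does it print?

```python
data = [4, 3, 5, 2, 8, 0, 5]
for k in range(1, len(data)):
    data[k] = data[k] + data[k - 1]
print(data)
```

[4, 7, 12, 14, 22, 22, 27]

k=1: data[1] = 3+4 = 7 → [4, 7, 5, 2, 8, 0, 5]
k=2: data[2] = 5+7 = 12 → [4, 7, 12, 2, 8, 0, 5]
k=3: data[3] = 2+12 = 14 → [4, 7, 12, 14, 8, 0, 5]
k=4: data[4] = 8+14 = 22 → [4, 7, 12, 14, 22, 0, 5]
k=5: data[5] = 0+22 = 22 → [4, 7, 12, 14, 22, 22, 5]
k=6: data[6] = 5+22 = 27 → [4, 7, 12, 14, 22, 22, 27]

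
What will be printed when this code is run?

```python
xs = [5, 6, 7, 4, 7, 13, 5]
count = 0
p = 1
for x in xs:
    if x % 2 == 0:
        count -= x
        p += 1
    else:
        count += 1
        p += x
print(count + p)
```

x=5: not even, count = 0+1 = 1; p=6
x=6: even, count = 1-6 = -5; p=7
x=7: not even, count = (-5)+1 = -4; p=14
x=4: even, count = (-4)-4 = -8; p=15
x=7: not even, count = (-8)+1 = -7; p=22
x=13: not even, count = (-7)+1 = -6; p=35
x=5: not even, count = (-6)+1 = -5; p=40
count+p = (-5)+40 = 35

35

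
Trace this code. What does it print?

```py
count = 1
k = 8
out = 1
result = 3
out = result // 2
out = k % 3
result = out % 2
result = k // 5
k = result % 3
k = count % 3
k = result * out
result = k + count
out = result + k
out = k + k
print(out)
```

4

out = 3//2 = 1
out = 8%3 = 2
result = 2%2 = 0
result = 8//5 = 1
k = 1%3 = 1
k = 1%3 = 1
k = 1*2 = 2
result = 2+1 = 3
out = 3+2 = 5
out = 2+2 = 4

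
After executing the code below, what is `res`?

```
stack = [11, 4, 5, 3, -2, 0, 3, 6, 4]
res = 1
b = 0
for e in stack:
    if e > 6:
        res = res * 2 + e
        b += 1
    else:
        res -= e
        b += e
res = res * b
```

-240

e=11: >6, res = 1*2+11 = 13; b=1
e=4: not >6, res = 13-4 = 9; b=5
e=5: not >6, res = 9-5 = 4; b=10
e=3: not >6, res = 4-3 = 1; b=13
e=-2: not >6, res = 1-(-2) = 3; b=11
e=0: not >6, res = 3-0 = 3; b=11
e=3: not >6, res = 3-3 = 0; b=14
e=6: not >6, res = 0-6 = -6; b=20
e=4: not >6, res = (-6)-4 = -10; b=24
res*b = (-10)*24 = -240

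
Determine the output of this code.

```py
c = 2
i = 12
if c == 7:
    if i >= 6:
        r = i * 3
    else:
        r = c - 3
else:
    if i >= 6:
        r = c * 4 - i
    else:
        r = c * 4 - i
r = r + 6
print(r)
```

2

c=2, i=12
c == 7 is False; i >= 6 is True
→ r = c * 4 - i = -4
r = (-4)+6 = 2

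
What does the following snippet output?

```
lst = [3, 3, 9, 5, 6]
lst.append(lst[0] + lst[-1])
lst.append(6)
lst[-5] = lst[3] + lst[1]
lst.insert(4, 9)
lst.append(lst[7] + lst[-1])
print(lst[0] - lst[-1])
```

-9

append lst[0]+lst[-1] = 3+6 = 9 → [3, 3, 9, 5, 6, 9]
append 6 → [3, 3, 9, 5, 6, 9, 6]
lst[-5] = lst[3]+lst[1] = 5+3 = 8 → [3, 3, 8, 5, 6, 9, 6]
insert 9 at 4 → [3, 3, 8, 5, 9, 6, 9, 6]
append lst[7]+lst[-1] = 6+6 = 12 → [3, 3, 8, 5, 9, 6, 9, 6, 12]
lst[0]-lst[-1] = 3-12 = -9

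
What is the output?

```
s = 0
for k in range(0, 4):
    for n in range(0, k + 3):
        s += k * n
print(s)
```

k=0,n=0: s = 0+0 = 0
k=0,n=1: s = 0+0 = 0
k=0,n=2: s = 0+0 = 0
k=1,n=0: s = 0+0 = 0
k=1,n=1: s = 0+1 = 1
k=1,n=2: s = 1+2 = 3
k=1,n=3: s = 3+3 = 6
k=2,n=0: s = 6+0 = 6
k=2,n=1: s = 6+2 = 8
k=2,n=2: s = 8+4 = 12
k=2,n=3: s = 12+6 = 18
k=2,n=4: s = 18+8 = 26
k=3,n=0: s = 26+0 = 26
k=3,n=1: s = 26+3 = 29
k=3,n=2: s = 29+6 = 35
k=3,n=3: s = 35+9 = 44
k=3,n=4: s = 44+12 = 56
k=3,n=5: s = 56+15 = 71

71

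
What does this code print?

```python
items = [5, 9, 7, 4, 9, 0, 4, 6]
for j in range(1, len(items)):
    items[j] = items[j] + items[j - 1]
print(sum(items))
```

j=1: items[1] = 9+5 = 14 → [5, 14, 7, 4, 9, 0, 4, 6]
j=2: items[2] = 7+14 = 21 → [5, 14, 21, 4, 9, 0, 4, 6]
j=3: items[3] = 4+21 = 25 → [5, 14, 21, 25, 9, 0, 4, 6]
j=4: items[4] = 9+25 = 34 → [5, 14, 21, 25, 34, 0, 4, 6]
j=5: items[5] = 0+34 = 34 → [5, 14, 21, 25, 34, 34, 4, 6]
j=6: items[6] = 4+34 = 38 → [5, 14, 21, 25, 34, 34, 38, 6]
j=7: items[7] = 6+38 = 44 → [5, 14, 21, 25, 34, 34, 38, 44]
sum = 215

215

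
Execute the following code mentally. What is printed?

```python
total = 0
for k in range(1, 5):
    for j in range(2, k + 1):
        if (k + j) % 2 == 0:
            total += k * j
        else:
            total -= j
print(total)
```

32

k=2,j=2: even sum, total = 0+4 = 4
k=3,j=2: odd sum, total = 4-2 = 2
k=3,j=3: even sum, total = 2+9 = 11
k=4,j=2: even sum, total = 11+8 = 19
k=4,j=3: odd sum, total = 19-3 = 16
k=4,j=4: even sum, total = 16+16 = 32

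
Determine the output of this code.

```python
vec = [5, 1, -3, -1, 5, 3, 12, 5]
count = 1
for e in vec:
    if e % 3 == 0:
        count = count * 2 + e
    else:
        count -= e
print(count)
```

-55

e=5: not %3==0, count = 1-5 = -4
e=1: not %3==0, count = (-4)-1 = -5
e=-3: %3==0, count = (-5)*2+(-3) = -13
e=-1: not %3==0, count = (-13)-(-1) = -12
e=5: not %3==0, count = (-12)-5 = -17
e=3: %3==0, count = (-17)*2+3 = -31
e=12: %3==0, count = (-31)*2+12 = -50
e=5: not %3==0, count = (-50)-5 = -55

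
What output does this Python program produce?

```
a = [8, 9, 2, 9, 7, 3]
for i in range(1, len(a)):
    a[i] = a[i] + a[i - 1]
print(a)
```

[8, 17, 19, 28, 35, 38]

i=1: a[1] = 9+8 = 17 → [8, 17, 2, 9, 7, 3]
i=2: a[2] = 2+17 = 19 → [8, 17, 19, 9, 7, 3]
i=3: a[3] = 9+19 = 28 → [8, 17, 19, 28, 7, 3]
i=4: a[4] = 7+28 = 35 → [8, 17, 19, 28, 35, 3]
i=5: a[5] = 3+35 = 38 → [8, 17, 19, 28, 35, 38]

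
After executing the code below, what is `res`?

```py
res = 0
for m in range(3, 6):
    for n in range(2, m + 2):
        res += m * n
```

m=3,n=2: res = 0+6 = 6
m=3,n=3: res = 6+9 = 15
m=3,n=4: res = 15+12 = 27
m=4,n=2: res = 27+8 = 35
m=4,n=3: res = 35+12 = 47
m=4,n=4: res = 47+16 = 63
m=4,n=5: res = 63+20 = 83
m=5,n=2: res = 83+10 = 93
m=5,n=3: res = 93+15 = 108
m=5,n=4: res = 108+20 = 128
m=5,n=5: res = 128+25 = 153
m=5,n=6: res = 153+30 = 183

183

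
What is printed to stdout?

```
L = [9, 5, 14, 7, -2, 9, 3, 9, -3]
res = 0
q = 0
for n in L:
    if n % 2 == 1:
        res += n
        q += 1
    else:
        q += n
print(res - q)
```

n=9: odd, res = 0+9 = 9; q=1
n=5: odd, res = 9+5 = 14; q=2
n=14: not odd; q=16
n=7: odd, res = 14+7 = 21; q=17
n=-2: not odd; q=15
n=9: odd, res = 21+9 = 30; q=16
n=3: odd, res = 30+3 = 33; q=17
n=9: odd, res = 33+9 = 42; q=18
n=-3: odd, res = 42+(-3) = 39; q=19
res-q = 39-19 = 20

20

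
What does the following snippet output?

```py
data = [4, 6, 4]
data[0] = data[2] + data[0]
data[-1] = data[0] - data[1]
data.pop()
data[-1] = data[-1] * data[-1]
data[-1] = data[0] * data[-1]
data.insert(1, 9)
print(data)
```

data[0] = data[2]+data[0] = 4+4 = 8 → [8, 6, 4]
data[-1] = data[0]-data[1] = 8-6 = 2 → [8, 6, 2]
pop() removes 2 → [8, 6]
data[-1] = data[-1]*data[-1] = 6*6 = 36 → [8, 36]
data[-1] = data[0]*data[-1] = 8*36 = 288 → [8, 288]
insert 9 at 1 → [8, 9, 288]

[8, 9, 288]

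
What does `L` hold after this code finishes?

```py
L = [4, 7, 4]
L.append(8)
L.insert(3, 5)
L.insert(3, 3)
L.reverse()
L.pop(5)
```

append 8 → [4, 7, 4, 8]
insert 5 at 3 → [4, 7, 4, 5, 8]
insert 3 at 3 → [4, 7, 4, 3, 5, 8]
reverse → [8, 5, 3, 4, 7, 4]
pop(5) removes 4 → [8, 5, 3, 4, 7]

[8, 5, 3, 4, 7]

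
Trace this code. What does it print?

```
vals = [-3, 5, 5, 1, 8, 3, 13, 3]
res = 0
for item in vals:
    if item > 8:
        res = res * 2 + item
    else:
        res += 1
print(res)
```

26

item=-3: not >8, res = 0+1 = 1
item=5: not >8, res = 1+1 = 2
item=5: not >8, res = 2+1 = 3
item=1: not >8, res = 3+1 = 4
item=8: not >8, res = 4+1 = 5
item=3: not >8, res = 5+1 = 6
item=13: >8, res = 6*2+13 = 25
item=3: not >8, res = 25+1 = 26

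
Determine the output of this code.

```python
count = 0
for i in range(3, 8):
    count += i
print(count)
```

i=3: count = 0+3 = 3
i=4: count = 3+4 = 7
i=5: count = 7+5 = 12
i=6: count = 12+6 = 18
i=7: count = 18+7 = 25

25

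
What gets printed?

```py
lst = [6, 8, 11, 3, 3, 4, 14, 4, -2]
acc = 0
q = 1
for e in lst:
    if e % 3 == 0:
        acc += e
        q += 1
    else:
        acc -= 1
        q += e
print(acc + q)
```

49

e=6: %3==0, acc = 0+6 = 6; q=2
e=8: not %3==0, acc = 6-1 = 5; q=10
e=11: not %3==0, acc = 5-1 = 4; q=21
e=3: %3==0, acc = 4+3 = 7; q=22
e=3: %3==0, acc = 7+3 = 10; q=23
e=4: not %3==0, acc = 10-1 = 9; q=27
e=14: not %3==0, acc = 9-1 = 8; q=41
e=4: not %3==0, acc = 8-1 = 7; q=45
e=-2: not %3==0, acc = 7-1 = 6; q=43
acc+q = 6+43 = 49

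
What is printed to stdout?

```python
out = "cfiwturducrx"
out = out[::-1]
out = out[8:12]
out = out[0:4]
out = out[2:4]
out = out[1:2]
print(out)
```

c

reverse → 'xrcudrutwifc'
slice [8:12] → 'wifc'
slice [0:4] → 'wifc'
slice [2:4] → 'fc'
slice [1:2] → 'c'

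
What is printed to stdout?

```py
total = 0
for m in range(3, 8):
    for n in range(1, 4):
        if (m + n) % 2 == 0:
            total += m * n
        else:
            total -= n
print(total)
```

m=3,n=1: even sum, total = 0+3 = 3
m=3,n=2: odd sum, total = 3-2 = 1
m=3,n=3: even sum, total = 1+9 = 10
m=4,n=1: odd sum, total = 10-1 = 9
m=4,n=2: even sum, total = 9+8 = 17
m=4,n=3: odd sum, total = 17-3 = 14
m=5,n=1: even sum, total = 14+5 = 19
m=5,n=2: odd sum, total = 19-2 = 17
m=5,n=3: even sum, total = 17+15 = 32
m=6,n=1: odd sum, total = 32-1 = 31
m=6,n=2: even sum, total = 31+12 = 43
m=6,n=3: odd sum, total = 43-3 = 40
m=7,n=1: even sum, total = 40+7 = 47
m=7,n=2: odd sum, total = 47-2 = 45
m=7,n=3: even sum, total = 45+21 = 66

66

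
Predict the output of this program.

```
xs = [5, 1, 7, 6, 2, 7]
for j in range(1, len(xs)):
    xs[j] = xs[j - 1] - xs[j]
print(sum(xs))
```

j=1: xs[1] = 5-1 = 4 → [5, 4, 7, 6, 2, 7]
j=2: xs[2] = 4-7 = -3 → [5, 4, -3, 6, 2, 7]
j=3: xs[3] = (-3)-6 = -9 → [5, 4, -3, -9, 2, 7]
j=4: xs[4] = (-9)-2 = -11 → [5, 4, -3, -9, -11, 7]
j=5: xs[5] = (-11)-7 = -18 → [5, 4, -3, -9, -11, -18]
sum = -32

-32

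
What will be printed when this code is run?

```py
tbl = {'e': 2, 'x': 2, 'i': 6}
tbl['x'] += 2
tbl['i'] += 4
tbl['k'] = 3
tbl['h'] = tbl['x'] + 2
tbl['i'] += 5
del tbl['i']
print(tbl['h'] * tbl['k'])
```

18

tbl['x'] = 2+2 = 4 → {'e': 2, 'x': 4, 'i': 6}
tbl['i'] = 6+4 = 10 → {'e': 2, 'x': 4, 'i': 10}
tbl['k'] = 3 → {'e': 2, 'x': 4, 'i': 10, 'k': 3}
tbl['h'] = tbl['x']+2 = 6 → {'e': 2, 'x': 4, 'i': 10, 'k': 3, 'h': 6}
tbl['i'] = 10+5 = 15 → {'e': 2, 'x': 4, 'i': 15, 'k': 3, 'h': 6}
del 'i' → {'e': 2, 'x': 4, 'k': 3, 'h': 6}
tbl['h']*tbl['k'] = 6*3 = 18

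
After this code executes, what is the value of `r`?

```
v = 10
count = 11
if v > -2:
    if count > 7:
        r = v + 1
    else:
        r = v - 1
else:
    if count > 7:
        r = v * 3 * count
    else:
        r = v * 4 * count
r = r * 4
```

v=10, count=11
v > -2 is True; count > 7 is True
→ r = v + 1 = 11
r = 11*4 = 44

44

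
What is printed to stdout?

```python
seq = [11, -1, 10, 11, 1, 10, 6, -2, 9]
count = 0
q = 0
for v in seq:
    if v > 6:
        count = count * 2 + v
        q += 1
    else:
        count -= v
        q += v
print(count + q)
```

v=11: >6, count = 0*2+11 = 11; q=1
v=-1: not >6, count = 11-(-1) = 12; q=0
v=10: >6, count = 12*2+10 = 34; q=1
v=11: >6, count = 34*2+11 = 79; q=2
v=1: not >6, count = 79-1 = 78; q=3
v=10: >6, count = 78*2+10 = 166; q=4
v=6: not >6, count = 166-6 = 160; q=10
v=-2: not >6, count = 160-(-2) = 162; q=8
v=9: >6, count = 162*2+9 = 333; q=9
count+q = 333+9 = 342

342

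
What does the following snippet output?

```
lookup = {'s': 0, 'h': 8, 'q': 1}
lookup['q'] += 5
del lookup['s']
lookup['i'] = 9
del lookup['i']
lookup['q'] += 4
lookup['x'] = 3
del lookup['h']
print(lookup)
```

{'q': 10, 'x': 3}

lookup['q'] = 1+5 = 6 → {'s': 0, 'h': 8, 'q': 6}
del 's' → {'h': 8, 'q': 6}
lookup['i'] = 9 → {'h': 8, 'q': 6, 'i': 9}
del 'i' → {'h': 8, 'q': 6}
lookup['q'] = 6+4 = 10 → {'h': 8, 'q': 10}
lookup['x'] = 3 → {'h': 8, 'q': 10, 'x': 3}
del 'h' → {'q': 10, 'x': 3}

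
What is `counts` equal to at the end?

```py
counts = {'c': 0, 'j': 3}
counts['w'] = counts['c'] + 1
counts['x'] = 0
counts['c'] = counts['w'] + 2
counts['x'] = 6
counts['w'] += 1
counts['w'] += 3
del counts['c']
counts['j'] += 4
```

{'j': 7, 'w': 5, 'x': 6}

counts['w'] = counts['c']+1 = 1 → {'c': 0, 'j': 3, 'w': 1}
counts['x'] = 0 → {'c': 0, 'j': 3, 'w': 1, 'x': 0}
counts['c'] = counts['w']+2 = 3 → {'c': 3, 'j': 3, 'w': 1, 'x': 0}
counts['x'] = 6 → {'c': 3, 'j': 3, 'w': 1, 'x': 6}
counts['w'] = 1+1 = 2 → {'c': 3, 'j': 3, 'w': 2, 'x': 6}
counts['w'] = 2+3 = 5 → {'c': 3, 'j': 3, 'w': 5, 'x': 6}
del 'c' → {'j': 3, 'w': 5, 'x': 6}
counts['j'] = 3+4 = 7 → {'j': 7, 'w': 5, 'x': 6}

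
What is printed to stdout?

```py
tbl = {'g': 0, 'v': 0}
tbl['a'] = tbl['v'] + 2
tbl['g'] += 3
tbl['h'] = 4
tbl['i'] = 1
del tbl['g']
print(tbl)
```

{'v': 0, 'a': 2, 'h': 4, 'i': 1}

tbl['a'] = tbl['v']+2 = 2 → {'g': 0, 'v': 0, 'a': 2}
tbl['g'] = 0+3 = 3 → {'g': 3, 'v': 0, 'a': 2}
tbl['h'] = 4 → {'g': 3, 'v': 0, 'a': 2, 'h': 4}
tbl['i'] = 1 → {'g': 3, 'v': 0, 'a': 2, 'h': 4, 'i': 1}
del 'g' → {'v': 0, 'a': 2, 'h': 4, 'i': 1}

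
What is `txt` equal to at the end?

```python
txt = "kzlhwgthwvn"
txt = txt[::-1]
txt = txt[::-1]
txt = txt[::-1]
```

reverse → 'nvwhtgwhlzk'
reverse → 'kzlhwgthwvn'
reverse → 'nvwhtgwhlzk'

'nvwhtgwhlzk'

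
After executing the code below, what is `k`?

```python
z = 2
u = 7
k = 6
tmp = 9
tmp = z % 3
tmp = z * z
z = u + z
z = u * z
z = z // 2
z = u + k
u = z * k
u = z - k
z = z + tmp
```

tmp = 2%3 = 2
tmp = 2*2 = 4
z = 7+2 = 9
z = 7*9 = 63
z = 63//2 = 31
z = 7+6 = 13
u = 13*6 = 78
u = 13-6 = 7
z = 13+4 = 17

6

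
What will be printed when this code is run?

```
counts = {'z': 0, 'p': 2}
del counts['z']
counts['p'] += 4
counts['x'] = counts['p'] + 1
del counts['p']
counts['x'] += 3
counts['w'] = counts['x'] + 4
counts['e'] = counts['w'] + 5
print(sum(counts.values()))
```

del 'z' → {'p': 2}
counts['p'] = 2+4 = 6 → {'p': 6}
counts['x'] = counts['p']+1 = 7 → {'p': 6, 'x': 7}
del 'p' → {'x': 7}
counts['x'] = 7+3 = 10 → {'x': 10}
counts['w'] = counts['x']+4 = 14 → {'x': 10, 'w': 14}
counts['e'] = counts['w']+5 = 19 → {'x': 10, 'w': 14, 'e': 19}
sum of values = 43

43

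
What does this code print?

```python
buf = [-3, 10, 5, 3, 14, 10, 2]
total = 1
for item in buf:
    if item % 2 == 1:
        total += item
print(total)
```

item=-3: odd, total = 1+(-3) = -2
item=10: not odd
item=5: odd, total = (-2)+5 = 3
item=3: odd, total = 3+3 = 6
item=14: not odd
item=10: not odd
item=2: not odd

6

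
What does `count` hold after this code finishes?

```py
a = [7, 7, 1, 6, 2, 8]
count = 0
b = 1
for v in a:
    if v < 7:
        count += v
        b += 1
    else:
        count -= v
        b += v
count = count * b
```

-338

v=7: not <7, count = 0-7 = -7; b=8
v=7: not <7, count = (-7)-7 = -14; b=15
v=1: <7, count = (-14)+1 = -13; b=16
v=6: <7, count = (-13)+6 = -7; b=17
v=2: <7, count = (-7)+2 = -5; b=18
v=8: not <7, count = (-5)-8 = -13; b=26
count*b = (-13)*26 = -338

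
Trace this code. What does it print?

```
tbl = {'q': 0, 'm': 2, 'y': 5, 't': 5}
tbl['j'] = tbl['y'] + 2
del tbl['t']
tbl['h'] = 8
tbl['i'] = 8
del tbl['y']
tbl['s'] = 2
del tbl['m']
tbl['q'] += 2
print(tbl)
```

{'q': 2, 'j': 7, 'h': 8, 'i': 8, 's': 2}

tbl['j'] = tbl['y']+2 = 7 → {'q': 0, 'm': 2, 'y': 5, 't': 5, 'j': 7}
del 't' → {'q': 0, 'm': 2, 'y': 5, 'j': 7}
tbl['h'] = 8 → {'q': 0, 'm': 2, 'y': 5, 'j': 7, 'h': 8}
tbl['i'] = 8 → {'q': 0, 'm': 2, 'y': 5, 'j': 7, 'h': 8, 'i': 8}
del 'y' → {'q': 0, 'm': 2, 'j': 7, 'h': 8, 'i': 8}
tbl['s'] = 2 → {'q': 0, 'm': 2, 'j': 7, 'h': 8, 'i': 8, 's': 2}
del 'm' → {'q': 0, 'j': 7, 'h': 8, 'i': 8, 's': 2}
tbl['q'] = 0+2 = 2 → {'q': 2, 'j': 7, 'h': 8, 'i': 8, 's': 2}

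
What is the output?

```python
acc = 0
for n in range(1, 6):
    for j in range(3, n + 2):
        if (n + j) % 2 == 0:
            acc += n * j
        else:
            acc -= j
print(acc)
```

n=2,j=3: odd sum, acc = 0-3 = -3
n=3,j=3: even sum, acc = (-3)+9 = 6
n=3,j=4: odd sum, acc = 6-4 = 2
n=4,j=3: odd sum, acc = 2-3 = -1
n=4,j=4: even sum, acc = (-1)+16 = 15
n=4,j=5: odd sum, acc = 15-5 = 10
n=5,j=3: even sum, acc = 10+15 = 25
n=5,j=4: odd sum, acc = 25-4 = 21
n=5,j=5: even sum, acc = 21+25 = 46
n=5,j=6: odd sum, acc = 46-6 = 40

40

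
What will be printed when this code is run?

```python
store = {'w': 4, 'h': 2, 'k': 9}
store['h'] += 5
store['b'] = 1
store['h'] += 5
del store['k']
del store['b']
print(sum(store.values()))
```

16

store['h'] = 2+5 = 7 → {'w': 4, 'h': 7, 'k': 9}
store['b'] = 1 → {'w': 4, 'h': 7, 'k': 9, 'b': 1}
store['h'] = 7+5 = 12 → {'w': 4, 'h': 12, 'k': 9, 'b': 1}
del 'k' → {'w': 4, 'h': 12, 'b': 1}
del 'b' → {'w': 4, 'h': 12}
sum of values = 16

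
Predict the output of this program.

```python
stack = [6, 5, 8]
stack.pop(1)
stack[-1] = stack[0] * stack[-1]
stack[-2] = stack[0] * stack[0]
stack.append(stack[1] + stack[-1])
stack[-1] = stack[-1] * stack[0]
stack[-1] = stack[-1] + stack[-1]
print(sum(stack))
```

6996

pop(1) removes 5 → [6, 8]
stack[-1] = stack[0]*stack[-1] = 6*8 = 48 → [6, 48]
stack[-2] = stack[0]*stack[0] = 6*6 = 36 → [36, 48]
append stack[1]+stack[-1] = 48+48 = 96 → [36, 48, 96]
stack[-1] = stack[-1]*stack[0] = 96*36 = 3456 → [36, 48, 3456]
stack[-1] = stack[-1]+stack[-1] = 3456+3456 = 6912 → [36, 48, 6912]
sum = 6996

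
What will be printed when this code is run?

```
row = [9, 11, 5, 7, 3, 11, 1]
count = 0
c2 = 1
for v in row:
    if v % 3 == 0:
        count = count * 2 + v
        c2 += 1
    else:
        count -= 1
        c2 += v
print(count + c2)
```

51

v=9: %3==0, count = 0*2+9 = 9; c2=2
v=11: not %3==0, count = 9-1 = 8; c2=13
v=5: not %3==0, count = 8-1 = 7; c2=18
v=7: not %3==0, count = 7-1 = 6; c2=25
v=3: %3==0, count = 6*2+3 = 15; c2=26
v=11: not %3==0, count = 15-1 = 14; c2=37
v=1: not %3==0, count = 14-1 = 13; c2=38
count+c2 = 13+38 = 51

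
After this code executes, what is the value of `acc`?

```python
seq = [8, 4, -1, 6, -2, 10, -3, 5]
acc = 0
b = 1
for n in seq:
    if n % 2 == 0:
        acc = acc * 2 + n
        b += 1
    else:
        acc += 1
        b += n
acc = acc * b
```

n=8: even, acc = 0*2+8 = 8; b=2
n=4: even, acc = 8*2+4 = 20; b=3
n=-1: not even, acc = 20+1 = 21; b=2
n=6: even, acc = 21*2+6 = 48; b=3
n=-2: even, acc = 48*2+(-2) = 94; b=4
n=10: even, acc = 94*2+10 = 198; b=5
n=-3: not even, acc = 198+1 = 199; b=2
n=5: not even, acc = 199+1 = 200; b=7
acc*b = 200*7 = 1400

1400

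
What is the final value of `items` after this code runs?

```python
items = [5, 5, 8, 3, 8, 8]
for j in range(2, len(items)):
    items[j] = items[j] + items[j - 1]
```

[5, 5, 13, 16, 24, 32]

j=2: items[2] = 8+5 = 13 → [5, 5, 13, 3, 8, 8]
j=3: items[3] = 3+13 = 16 → [5, 5, 13, 16, 8, 8]
j=4: items[4] = 8+16 = 24 → [5, 5, 13, 16, 24, 8]
j=5: items[5] = 8+24 = 32 → [5, 5, 13, 16, 24, 32]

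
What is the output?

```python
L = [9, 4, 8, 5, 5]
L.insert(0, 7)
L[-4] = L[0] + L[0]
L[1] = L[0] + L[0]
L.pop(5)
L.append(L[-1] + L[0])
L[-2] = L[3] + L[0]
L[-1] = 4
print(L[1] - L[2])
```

insert 7 at 0 → [7, 9, 4, 8, 5, 5]
L[-4] = L[0]+L[0] = 7+7 = 14 → [7, 9, 14, 8, 5, 5]
L[1] = L[0]+L[0] = 7+7 = 14 → [7, 14, 14, 8, 5, 5]
pop(5) removes 5 → [7, 14, 14, 8, 5]
append L[-1]+L[0] = 5+7 = 12 → [7, 14, 14, 8, 5, 12]
L[-2] = L[3]+L[0] = 8+7 = 15 → [7, 14, 14, 8, 15, 12]
L[-1] = 4 → [7, 14, 14, 8, 15, 4]
L[1]-L[2] = 14-14 = 0

0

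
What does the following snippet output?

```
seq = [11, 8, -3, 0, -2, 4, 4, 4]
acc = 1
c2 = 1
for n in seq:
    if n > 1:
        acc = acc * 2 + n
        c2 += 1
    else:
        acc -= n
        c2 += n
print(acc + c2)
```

n=11: >1, acc = 1*2+11 = 13; c2=2
n=8: >1, acc = 13*2+8 = 34; c2=3
n=-3: not >1, acc = 34-(-3) = 37; c2=0
n=0: not >1, acc = 37-0 = 37; c2=0
n=-2: not >1, acc = 37-(-2) = 39; c2=-2
n=4: >1, acc = 39*2+4 = 82; c2=-1
n=4: >1, acc = 82*2+4 = 168; c2=0
n=4: >1, acc = 168*2+4 = 340; c2=1
acc+c2 = 340+1 = 341

341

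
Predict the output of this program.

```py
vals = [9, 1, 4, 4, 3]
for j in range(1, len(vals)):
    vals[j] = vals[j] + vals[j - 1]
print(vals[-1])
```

21

j=1: vals[1] = 1+9 = 10 → [9, 10, 4, 4, 3]
j=2: vals[2] = 4+10 = 14 → [9, 10, 14, 4, 3]
j=3: vals[3] = 4+14 = 18 → [9, 10, 14, 18, 3]
j=4: vals[4] = 3+18 = 21 → [9, 10, 14, 18, 21]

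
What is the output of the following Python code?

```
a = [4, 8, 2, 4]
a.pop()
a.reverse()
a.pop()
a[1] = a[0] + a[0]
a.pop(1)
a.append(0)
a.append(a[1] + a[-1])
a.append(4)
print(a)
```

pop() removes 4 → [4, 8, 2]
reverse → [2, 8, 4]
pop() removes 4 → [2, 8]
a[1] = a[0]+a[0] = 2+2 = 4 → [2, 4]
pop(1) removes 4 → [2]
append 0 → [2, 0]
append a[1]+a[-1] = 0+0 = 0 → [2, 0, 0]
append 4 → [2, 0, 0, 4]

[2, 0, 0, 4]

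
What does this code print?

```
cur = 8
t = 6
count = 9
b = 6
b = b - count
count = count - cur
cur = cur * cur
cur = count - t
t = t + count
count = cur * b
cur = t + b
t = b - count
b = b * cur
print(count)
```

15

b = 6-9 = -3
count = 9-8 = 1
cur = 8*8 = 64
cur = 1-6 = -5
t = 6+1 = 7
count = (-5)*(-3) = 15
cur = 7+(-3) = 4
t = (-3)-15 = -18
b = (-3)*4 = -12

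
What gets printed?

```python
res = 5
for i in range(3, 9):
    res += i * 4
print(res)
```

137

i=3: res = 5+3*4 = 17
i=4: res = 17+4*4 = 33
i=5: res = 33+5*4 = 53
i=6: res = 53+6*4 = 77
i=7: res = 77+7*4 = 105
i=8: res = 105+8*4 = 137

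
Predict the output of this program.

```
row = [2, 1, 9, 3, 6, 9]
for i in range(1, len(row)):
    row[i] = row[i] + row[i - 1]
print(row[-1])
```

30

i=1: row[1] = 1+2 = 3 → [2, 3, 9, 3, 6, 9]
i=2: row[2] = 9+3 = 12 → [2, 3, 12, 3, 6, 9]
i=3: row[3] = 3+12 = 15 → [2, 3, 12, 15, 6, 9]
i=4: row[4] = 6+15 = 21 → [2, 3, 12, 15, 21, 9]
i=5: row[5] = 9+21 = 30 → [2, 3, 12, 15, 21, 30]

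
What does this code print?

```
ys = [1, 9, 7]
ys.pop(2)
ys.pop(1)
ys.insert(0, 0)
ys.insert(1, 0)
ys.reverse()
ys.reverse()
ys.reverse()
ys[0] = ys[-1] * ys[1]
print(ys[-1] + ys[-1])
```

pop(2) removes 7 → [1, 9]
pop(1) removes 9 → [1]
insert 0 at 0 → [0, 1]
insert 0 at 1 → [0, 0, 1]
reverse → [1, 0, 0]
reverse → [0, 0, 1]
reverse → [1, 0, 0]
ys[0] = ys[-1]*ys[1] = 0*0 = 0 → [0, 0, 0]
ys[-1]+ys[-1] = 0+0 = 0

0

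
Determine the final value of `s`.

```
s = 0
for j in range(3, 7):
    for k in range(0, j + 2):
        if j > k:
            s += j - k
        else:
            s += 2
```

68

j=3,k=0: 3>0, s = 0+3 = 3
j=3,k=1: 3>1, s = 3+2 = 5
j=3,k=2: 3>2, s = 5+1 = 6
j=3,k=3: not 3>3, s = 6+2 = 8
j=3,k=4: not 3>4, s = 8+2 = 10
j=4,k=0: 4>0, s = 10+4 = 14
j=4,k=1: 4>1, s = 14+3 = 17
j=4,k=2: 4>2, s = 17+2 = 19
j=4,k=3: 4>3, s = 19+1 = 20
j=4,k=4: not 4>4, s = 20+2 = 22
j=4,k=5: not 4>5, s = 22+2 = 24
j=5,k=0: 5>0, s = 24+5 = 29
j=5,k=1: 5>1, s = 29+4 = 33
j=5,k=2: 5>2, s = 33+3 = 36
j=5,k=3: 5>3, s = 36+2 = 38
j=5,k=4: 5>4, s = 38+1 = 39
j=5,k=5: not 5>5, s = 39+2 = 41
j=5,k=6: not 5>6, s = 41+2 = 43
j=6,k=0: 6>0, s = 43+6 = 49
j=6,k=1: 6>1, s = 49+5 = 54
j=6,k=2: 6>2, s = 54+4 = 58
j=6,k=3: 6>3, s = 58+3 = 61
j=6,k=4: 6>4, s = 61+2 = 63
j=6,k=5: 6>5, s = 63+1 = 64
j=6,k=6: not 6>6, s = 64+2 = 66
j=6,k=7: not 6>7, s = 66+2 = 68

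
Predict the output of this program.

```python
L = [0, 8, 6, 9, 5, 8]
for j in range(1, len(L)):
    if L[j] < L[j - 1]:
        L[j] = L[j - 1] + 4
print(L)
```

j=1: 8>=0, unchanged → [0, 8, 6, 9, 5, 8]
j=2: 6<8, L[2] = 8+4 = 12 → [0, 8, 12, 9, 5, 8]
j=3: 9<12, L[3] = 12+4 = 16 → [0, 8, 12, 16, 5, 8]
j=4: 5<16, L[4] = 16+4 = 20 → [0, 8, 12, 16, 20, 8]
j=5: 8<20, L[5] = 20+4 = 24 → [0, 8, 12, 16, 20, 24]

[0, 8, 12, 16, 20, 24]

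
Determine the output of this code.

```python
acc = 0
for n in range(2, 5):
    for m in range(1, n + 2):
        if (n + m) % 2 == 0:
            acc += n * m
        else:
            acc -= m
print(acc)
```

21

n=2,m=1: odd sum, acc = 0-1 = -1
n=2,m=2: even sum, acc = (-1)+4 = 3
n=2,m=3: odd sum, acc = 3-3 = 0
n=3,m=1: even sum, acc = 0+3 = 3
n=3,m=2: odd sum, acc = 3-2 = 1
n=3,m=3: even sum, acc = 1+9 = 10
n=3,m=4: odd sum, acc = 10-4 = 6
n=4,m=1: odd sum, acc = 6-1 = 5
n=4,m=2: even sum, acc = 5+8 = 13
n=4,m=3: odd sum, acc = 13-3 = 10
n=4,m=4: even sum, acc = 10+16 = 26
n=4,m=5: odd sum, acc = 26-5 = 21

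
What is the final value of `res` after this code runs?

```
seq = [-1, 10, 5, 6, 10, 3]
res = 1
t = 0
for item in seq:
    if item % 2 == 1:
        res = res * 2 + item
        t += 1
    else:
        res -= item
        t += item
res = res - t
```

-84

item=-1: odd, res = 1*2+(-1) = 1; t=1
item=10: not odd, res = 1-10 = -9; t=11
item=5: odd, res = (-9)*2+5 = -13; t=12
item=6: not odd, res = (-13)-6 = -19; t=18
item=10: not odd, res = (-19)-10 = -29; t=28
item=3: odd, res = (-29)*2+3 = -55; t=29
res-t = (-55)-29 = -84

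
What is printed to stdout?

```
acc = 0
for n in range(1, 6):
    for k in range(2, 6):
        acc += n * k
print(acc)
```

n=1,k=2: acc = 0+2 = 2
n=1,k=3: acc = 2+3 = 5
n=1,k=4: acc = 5+4 = 9
n=1,k=5: acc = 9+5 = 14
n=2,k=2: acc = 14+4 = 18
n=2,k=3: acc = 18+6 = 24
n=2,k=4: acc = 24+8 = 32
n=2,k=5: acc = 32+10 = 42
n=3,k=2: acc = 42+6 = 48
n=3,k=3: acc = 48+9 = 57
n=3,k=4: acc = 57+12 = 69
n=3,k=5: acc = 69+15 = 84
n=4,k=2: acc = 84+8 = 92
n=4,k=3: acc = 92+12 = 104
n=4,k=4: acc = 104+16 = 120
n=4,k=5: acc = 120+20 = 140
n=5,k=2: acc = 140+10 = 150
n=5,k=3: acc = 150+15 = 165
n=5,k=4: acc = 165+20 = 185
n=5,k=5: acc = 185+25 = 210

210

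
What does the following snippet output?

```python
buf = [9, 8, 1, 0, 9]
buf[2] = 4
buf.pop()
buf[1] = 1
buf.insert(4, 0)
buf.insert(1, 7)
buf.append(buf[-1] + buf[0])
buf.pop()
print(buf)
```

[9, 7, 1, 4, 0, 0]

buf[2] = 4 → [9, 8, 4, 0, 9]
pop() removes 9 → [9, 8, 4, 0]
buf[1] = 1 → [9, 1, 4, 0]
insert 0 at 4 → [9, 1, 4, 0, 0]
insert 7 at 1 → [9, 7, 1, 4, 0, 0]
append buf[-1]+buf[0] = 0+9 = 9 → [9, 7, 1, 4, 0, 0, 9]
pop() removes 9 → [9, 7, 1, 4, 0, 0]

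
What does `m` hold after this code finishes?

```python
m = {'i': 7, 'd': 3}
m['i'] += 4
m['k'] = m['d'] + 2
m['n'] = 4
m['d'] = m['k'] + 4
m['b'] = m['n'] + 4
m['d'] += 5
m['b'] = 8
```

m['i'] = 7+4 = 11 → {'i': 11, 'd': 3}
m['k'] = m['d']+2 = 5 → {'i': 11, 'd': 3, 'k': 5}
m['n'] = 4 → {'i': 11, 'd': 3, 'k': 5, 'n': 4}
m['d'] = m['k']+4 = 9 → {'i': 11, 'd': 9, 'k': 5, 'n': 4}
m['b'] = m['n']+4 = 8 → {'i': 11, 'd': 9, 'k': 5, 'n': 4, 'b': 8}
m['d'] = 9+5 = 14 → {'i': 11, 'd': 14, 'k': 5, 'n': 4, 'b': 8}
m['b'] = 8 → {'i': 11, 'd': 14, 'k': 5, 'n': 4, 'b': 8}

{'i': 11, 'd': 14, 'k': 5, 'n': 4, 'b': 8}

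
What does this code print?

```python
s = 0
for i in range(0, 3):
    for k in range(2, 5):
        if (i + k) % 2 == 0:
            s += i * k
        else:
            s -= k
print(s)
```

3

i=0,k=2: even sum, s = 0+0 = 0
i=0,k=3: odd sum, s = 0-3 = -3
i=0,k=4: even sum, s = (-3)+0 = -3
i=1,k=2: odd sum, s = (-3)-2 = -5
i=1,k=3: even sum, s = (-5)+3 = -2
i=1,k=4: odd sum, s = (-2)-4 = -6
i=2,k=2: even sum, s = (-6)+4 = -2
i=2,k=3: odd sum, s = (-2)-3 = -5
i=2,k=4: even sum, s = (-5)+8 = 3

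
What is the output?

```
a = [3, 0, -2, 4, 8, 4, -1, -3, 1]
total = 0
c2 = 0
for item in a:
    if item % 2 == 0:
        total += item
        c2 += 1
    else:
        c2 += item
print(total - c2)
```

9

item=3: not even; c2=3
item=0: even, total = 0+0 = 0; c2=4
item=-2: even, total = 0+(-2) = -2; c2=5
item=4: even, total = (-2)+4 = 2; c2=6
item=8: even, total = 2+8 = 10; c2=7
item=4: even, total = 10+4 = 14; c2=8
item=-1: not even; c2=7
item=-3: not even; c2=4
item=1: not even; c2=5
total-c2 = 14-5 = 9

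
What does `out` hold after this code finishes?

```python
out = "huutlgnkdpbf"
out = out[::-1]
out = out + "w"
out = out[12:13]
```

'w'

reverse → 'fbpdkngltuuh'
+ 'w' → 'fbpdkngltuuhw'
slice [12:13] → 'w'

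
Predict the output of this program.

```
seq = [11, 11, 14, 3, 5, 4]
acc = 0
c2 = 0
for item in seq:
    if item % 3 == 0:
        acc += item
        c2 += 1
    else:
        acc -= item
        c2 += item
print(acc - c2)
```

-88

item=11: not %3==0, acc = 0-11 = -11; c2=11
item=11: not %3==0, acc = (-11)-11 = -22; c2=22
item=14: not %3==0, acc = (-22)-14 = -36; c2=36
item=3: %3==0, acc = (-36)+3 = -33; c2=37
item=5: not %3==0, acc = (-33)-5 = -38; c2=42
item=4: not %3==0, acc = (-38)-4 = -42; c2=46
acc-c2 = (-42)-46 = -88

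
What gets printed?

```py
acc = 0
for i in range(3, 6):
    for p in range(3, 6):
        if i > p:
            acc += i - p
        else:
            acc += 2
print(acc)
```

i=3,p=3: not 3>3, acc = 0+2 = 2
i=3,p=4: not 3>4, acc = 2+2 = 4
i=3,p=5: not 3>5, acc = 4+2 = 6
i=4,p=3: 4>3, acc = 6+1 = 7
i=4,p=4: not 4>4, acc = 7+2 = 9
i=4,p=5: not 4>5, acc = 9+2 = 11
i=5,p=3: 5>3, acc = 11+2 = 13
i=5,p=4: 5>4, acc = 13+1 = 14
i=5,p=5: not 5>5, acc = 14+2 = 16

16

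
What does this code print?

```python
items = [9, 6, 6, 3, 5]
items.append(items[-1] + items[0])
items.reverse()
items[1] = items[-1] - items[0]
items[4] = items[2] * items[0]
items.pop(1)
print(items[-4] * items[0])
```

append items[-1]+items[0] = 5+9 = 14 → [9, 6, 6, 3, 5, 14]
reverse → [14, 5, 3, 6, 6, 9]
items[1] = items[-1]-items[0] = 9-14 = -5 → [14, -5, 3, 6, 6, 9]
items[4] = items[2]*items[0] = 3*14 = 42 → [14, -5, 3, 6, 42, 9]
pop(1) removes -5 → [14, 3, 6, 42, 9]
items[-4]*items[0] = 3*14 = 42

42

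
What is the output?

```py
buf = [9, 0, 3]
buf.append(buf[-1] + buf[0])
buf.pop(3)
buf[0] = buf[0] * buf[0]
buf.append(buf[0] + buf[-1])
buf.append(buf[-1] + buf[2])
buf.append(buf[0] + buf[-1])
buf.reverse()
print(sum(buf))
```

append buf[-1]+buf[0] = 3+9 = 12 → [9, 0, 3, 12]
pop(3) removes 12 → [9, 0, 3]
buf[0] = buf[0]*buf[0] = 9*9 = 81 → [81, 0, 3]
append buf[0]+buf[-1] = 81+3 = 84 → [81, 0, 3, 84]
append buf[-1]+buf[2] = 84+3 = 87 → [81, 0, 3, 84, 87]
append buf[0]+buf[-1] = 81+87 = 168 → [81, 0, 3, 84, 87, 168]
reverse → [168, 87, 84, 3, 0, 81]
sum = 423

423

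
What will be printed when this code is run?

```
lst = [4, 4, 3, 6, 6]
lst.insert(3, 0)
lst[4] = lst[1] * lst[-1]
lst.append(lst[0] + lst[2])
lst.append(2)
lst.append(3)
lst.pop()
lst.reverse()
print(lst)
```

insert 0 at 3 → [4, 4, 3, 0, 6, 6]
lst[4] = lst[1]*lst[-1] = 4*6 = 24 → [4, 4, 3, 0, 24, 6]
append lst[0]+lst[2] = 4+3 = 7 → [4, 4, 3, 0, 24, 6, 7]
append 2 → [4, 4, 3, 0, 24, 6, 7, 2]
append 3 → [4, 4, 3, 0, 24, 6, 7, 2, 3]
pop() removes 3 → [4, 4, 3, 0, 24, 6, 7, 2]
reverse → [2, 7, 6, 24, 0, 3, 4, 4]

[2, 7, 6, 24, 0, 3, 4, 4]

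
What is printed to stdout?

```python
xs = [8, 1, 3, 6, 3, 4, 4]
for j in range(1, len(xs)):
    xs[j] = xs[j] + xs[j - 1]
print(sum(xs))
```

122

j=1: xs[1] = 1+8 = 9 → [8, 9, 3, 6, 3, 4, 4]
j=2: xs[2] = 3+9 = 12 → [8, 9, 12, 6, 3, 4, 4]
j=3: xs[3] = 6+12 = 18 → [8, 9, 12, 18, 3, 4, 4]
j=4: xs[4] = 3+18 = 21 → [8, 9, 12, 18, 21, 4, 4]
j=5: xs[5] = 4+21 = 25 → [8, 9, 12, 18, 21, 25, 4]
j=6: xs[6] = 4+25 = 29 → [8, 9, 12, 18, 21, 25, 29]
sum = 122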